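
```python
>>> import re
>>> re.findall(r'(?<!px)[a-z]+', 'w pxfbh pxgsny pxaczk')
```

['w', 'pxfbh', 'pxgsny', 'pxaczk']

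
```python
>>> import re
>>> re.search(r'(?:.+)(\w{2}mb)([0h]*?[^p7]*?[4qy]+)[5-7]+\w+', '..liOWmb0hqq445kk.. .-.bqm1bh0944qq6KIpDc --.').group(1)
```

'OWmb'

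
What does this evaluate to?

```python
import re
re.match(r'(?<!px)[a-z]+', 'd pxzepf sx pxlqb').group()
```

Because the assertion is negative and zero-width, positions next to the forbidden text are skipped.
`match` is anchored at position 0; if the pattern doesn't fit there, it returns None.
The match spans [0:1] → 'd'.

'd'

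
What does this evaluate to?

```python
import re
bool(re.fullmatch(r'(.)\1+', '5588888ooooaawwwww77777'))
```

`re.fullmatch` requires the pattern to consume the entire string.
Here the string isn't matched end-to-end, so the call returns None, and `bool(None)` is False.

False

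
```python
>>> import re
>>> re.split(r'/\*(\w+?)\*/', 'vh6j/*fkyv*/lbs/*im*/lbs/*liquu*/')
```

`re.split` interleaves the captured-group text with the surrounding fragments.

['vh6j', 'fkyv', 'lbs', 'im', 'lbs', 'liquu', '']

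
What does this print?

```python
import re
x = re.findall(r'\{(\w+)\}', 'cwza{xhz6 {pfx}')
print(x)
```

With a single group, `findall` returns only what that group captured — 1 item.

['pfx']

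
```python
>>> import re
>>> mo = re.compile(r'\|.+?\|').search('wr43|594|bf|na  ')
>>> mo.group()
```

'|594|'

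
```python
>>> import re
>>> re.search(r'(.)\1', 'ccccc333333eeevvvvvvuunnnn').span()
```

(0, 2)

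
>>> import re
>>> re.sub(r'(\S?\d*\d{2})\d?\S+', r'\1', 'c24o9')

'c24'

Each match is replaced using the text its own group 1 captured.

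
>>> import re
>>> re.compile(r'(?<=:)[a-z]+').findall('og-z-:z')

['z']

Lookahead/lookbehind check context without consuming it, so the matched span excludes the asserted characters.
With no groups in the pattern, `findall` gives back each whole match — 1 here.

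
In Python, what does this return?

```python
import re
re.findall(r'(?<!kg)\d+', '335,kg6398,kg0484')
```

`(?!…)`/`(?<!…)` only lets a position through if the neighbouring text does NOT match; no characters are consumed.
Matches: at [0:3] → '335'; at [7:10] → '398'; at [14:17] → '484'.
No capturing groups, so `findall` returns the 3 full match strings.

['335', '398', '484']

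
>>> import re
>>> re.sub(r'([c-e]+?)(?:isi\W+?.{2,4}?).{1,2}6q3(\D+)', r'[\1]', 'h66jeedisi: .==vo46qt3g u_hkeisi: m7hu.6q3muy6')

Pattern: one or more of a character in [c-e] (lazy) (captured); then the literal 'isi', then one or more of a non-word character (lazy), then 2 to 4 of any character (lazy) (non-capturing group); then 1 to 2 of any character, then the literal '6q3'; then one or more of a non-digit (captured).
Matches: at [28:45] → 'eisi: m7hu.6q3muy'.
The replacement refers to a captured group, so each match is rewritten using its own captured text.

'h66jeedisi: .==vo46qt3g u_hk[e]6'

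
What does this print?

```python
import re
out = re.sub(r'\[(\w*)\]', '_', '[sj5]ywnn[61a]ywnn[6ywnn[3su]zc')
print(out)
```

_ywnn_ywnn[6ywnn_zc

Matches: at [0:5] → '[sj5]'; at [9:14] → '[61a]'; at [24:29] → '[3su]'.
Every occurrence is swapped for '_'.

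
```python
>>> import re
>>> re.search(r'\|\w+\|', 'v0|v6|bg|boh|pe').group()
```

'|v6|'

`re.search` scans for the first position where the pattern succeeds.
The match spans [2:6] → '|v6|'.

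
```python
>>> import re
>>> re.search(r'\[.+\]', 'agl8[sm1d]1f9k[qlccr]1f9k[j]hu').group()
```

'[sm1d]1f9k[qlccr]1f9k[j]'

`search` walks the string left to right and returns the first match it finds.
The match spans [4:28] → '[sm1d]1f9k[qlccr]1f9k[j]'.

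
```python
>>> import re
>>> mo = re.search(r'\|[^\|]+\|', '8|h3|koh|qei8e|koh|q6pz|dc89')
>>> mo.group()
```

'|h3|'

`re.search` tries every starting position until one works.
The match spans [1:5] → '|h3|'.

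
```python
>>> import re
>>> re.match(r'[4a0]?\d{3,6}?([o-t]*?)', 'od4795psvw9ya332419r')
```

None

Pattern: optionally one of [4a0], then 3 to 6 of a digit (lazy); then zero or more of a character in [o-t] (lazy) (captured).
With `match`, the pattern is implicitly anchored at the beginning.
Here the pattern fails at index 0, so the call returns None.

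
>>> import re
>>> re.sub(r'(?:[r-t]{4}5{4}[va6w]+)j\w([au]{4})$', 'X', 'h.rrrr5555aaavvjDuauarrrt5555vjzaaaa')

'h.rrrr5555aaavvjDuauaX'

This matches exactly 4 of a character in [r-t], then exactly 4 of the literal '5', then one or more of one of [va6w] (non-capturing group); then a literal 'j', then a word character; then exactly 4 of one of [au] (captured); then anchored at the end.
Each match is replaced by 'X'.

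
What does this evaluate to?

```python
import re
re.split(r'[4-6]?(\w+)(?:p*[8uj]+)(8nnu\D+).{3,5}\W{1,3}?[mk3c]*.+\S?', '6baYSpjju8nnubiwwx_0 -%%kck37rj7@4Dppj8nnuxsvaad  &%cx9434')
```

Pattern: optionally a character in [4-6]; then one or more of a word character (captured); then zero or more of a literal 'p', then one or more of one of [8uj] (non-capturing group); then the literal '8n', then the literal 'nu', then one or more of a non-digit (captured); then 3 to 5 of any character, then 1 to 3 of a non-word character (lazy), then zero or more of one of [mk3c]; then one or more of any character, then optionally a non-whitespace character.
Matches to split on: at [0:58] → '6baYSpjju8nnubiwwx_0 -%%kck37rj7@4Dppj8nnuxsvaad  &%cx9434'.
With a capturing group present, the delimiter's captured portion is kept in the result list.

['', 'baYSpjj', '8nnubiwwx_', '']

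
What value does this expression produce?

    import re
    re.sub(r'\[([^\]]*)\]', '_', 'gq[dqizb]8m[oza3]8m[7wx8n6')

'gq_8m_8m[7wx8n6'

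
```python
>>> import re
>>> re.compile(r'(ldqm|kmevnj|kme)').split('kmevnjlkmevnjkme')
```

['', 'kmevnj', 'l', 'kmevnj', '', 'kme', '']

Alternation tries branches left to right and keeps the first one that lets the overall match succeed at that position.
Because the pattern has a capturing group, `split` also inserts each captured text between the pieces.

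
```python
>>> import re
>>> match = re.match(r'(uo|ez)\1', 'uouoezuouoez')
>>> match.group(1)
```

The backreference `\1` re-matches whatever the first group consumed, character for character.
`re.match` won't scan ahead — the pattern has to work from the very first character.
The match spans [0:4] → 'uouo'.
Captured: group 1 = 'uo'.

'uo'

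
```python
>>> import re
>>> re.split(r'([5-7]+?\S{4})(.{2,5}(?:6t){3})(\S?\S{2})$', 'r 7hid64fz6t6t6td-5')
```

['r ', '7hid6', '4fz6t6t6t', 'd-5', '']

Pattern: one or more of a character in [5-7] (lazy), then exactly 4 of a non-whitespace character (captured); then 2 to 5 of any character, then the literal '6t' repeated 3 times (captured); then optionally a non-whitespace character, then exactly 2 of a non-whitespace character (captured); then anchored at the end.
The group in the pattern means `split` returns the separators' captures alongside the pieces.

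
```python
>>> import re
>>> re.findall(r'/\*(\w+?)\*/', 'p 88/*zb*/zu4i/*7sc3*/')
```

Walking the string: at [4:10] match '/*zb*/', group 1 = 'zb'; at [14:22] match '/*7sc3*/', group 1 = '7sc3'.
With a single group, `findall` returns only what that group captured — 2 items.

['zb', '7sc3']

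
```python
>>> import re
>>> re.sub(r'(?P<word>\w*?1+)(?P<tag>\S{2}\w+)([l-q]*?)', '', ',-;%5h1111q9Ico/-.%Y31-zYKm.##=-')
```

',-;%/-.%.##=-'

This matches zero or more of a word character (lazy), then one or more of the literal '1' (captured as 'word'); then exactly 2 of a non-whitespace character, then one or more of a word character (captured as 'tag'); then zero or more of a character in [l-q] (lazy) (captured).
Matches: at [4:15] → '5h1111q9Ico'; at [19:27] → 'Y31-zYKm'.
Every occurrence is swapped for ''.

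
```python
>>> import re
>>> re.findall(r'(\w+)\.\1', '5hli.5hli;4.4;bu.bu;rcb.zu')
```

A backreference is literal: `\1` must see the identical characters the first group matched.
With a single group, `findall` returns only what that group captured — 3 items.

['5hli', '4', 'bu']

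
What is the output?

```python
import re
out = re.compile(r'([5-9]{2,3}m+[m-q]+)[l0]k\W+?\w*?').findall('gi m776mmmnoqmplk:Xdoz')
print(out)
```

['776mmmnoqmp']

With a single group, `findall` returns only what that group captured — 1 item.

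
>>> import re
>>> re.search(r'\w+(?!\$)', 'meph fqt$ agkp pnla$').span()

The negative lookaround is zero-width — it rules out positions where the adjacent text would match, without consuming anything.
`search` walks the string left to right and returns the first match it finds.
The match spans [0:4] → 'meph'.

(0, 4)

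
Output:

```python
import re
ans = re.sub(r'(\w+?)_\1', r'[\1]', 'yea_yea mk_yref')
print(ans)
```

`\1` is not a pattern — it's the concrete string captured by group 1, re-applied verbatim.
Matches: at [0:7] → 'yea_yea'.
`\1` in the replacement pulls in group 1's text for each match.

[yea] mk_yref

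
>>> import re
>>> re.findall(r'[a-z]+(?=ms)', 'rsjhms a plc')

The lookaround is zero-width — it requires the adjacent text to match without consuming it, so the asserted text isn't part of the match.
Walking the string: at [0:4] → 'rsjh'.
`findall` yields the raw match text (1 of them) because the pattern has no groups.

['rsjh']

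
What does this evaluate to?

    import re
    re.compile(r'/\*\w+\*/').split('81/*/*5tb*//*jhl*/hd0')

['81/*', '', 'hd0']

Matches to split on: at [4:11] → '/*5tb*/'; at [11:18] → '/*jhl*/'.
The string is cut at each match, leaving 3 pieces.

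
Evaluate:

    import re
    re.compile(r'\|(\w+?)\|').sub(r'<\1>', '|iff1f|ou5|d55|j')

'<iff1f>ou5<d55>j'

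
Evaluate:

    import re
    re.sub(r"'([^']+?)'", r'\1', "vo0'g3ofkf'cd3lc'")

Matches: at [3:11] → "'g3ofkf'".
Each match is replaced using the text its own group 1 captured.

"vo0g3ofkfcd3lc'"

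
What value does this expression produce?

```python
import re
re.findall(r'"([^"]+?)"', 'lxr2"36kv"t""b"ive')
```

Matches: at [4:10] match '"36kv"', group 1 = '36kv'; at [12:15] match '"b"', group 1 = 'b'.
With a single group, `findall` returns only what that group captured — 2 items.

['36kv', 'b']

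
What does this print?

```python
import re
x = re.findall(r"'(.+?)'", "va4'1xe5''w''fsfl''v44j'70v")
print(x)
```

['1xe5', 'w', 'fsfl', 'v44j']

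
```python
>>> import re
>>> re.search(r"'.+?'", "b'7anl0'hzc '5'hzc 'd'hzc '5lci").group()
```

"'7anl0'"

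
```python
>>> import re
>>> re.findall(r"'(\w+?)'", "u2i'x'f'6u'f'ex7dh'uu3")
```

['x', '6u', 'ex7dh']

With a single group, `findall` returns only what that group captured — 3 items.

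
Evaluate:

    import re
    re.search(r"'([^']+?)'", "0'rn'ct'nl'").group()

`re.search` scans for the first position where the pattern succeeds.
The match spans [1:5] → "'rn'".
Captured: group 1 = 'rn'.

"'rn'"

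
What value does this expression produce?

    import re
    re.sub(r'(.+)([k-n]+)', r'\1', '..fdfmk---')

This matches one or more of any character (captured); then one or more of a character in [k-n] (captured).
Matches: at [0:7] → '..fdfmk'.
The replacement refers to a captured group, so each match is rewritten using its own captured text.

'..fdfm---'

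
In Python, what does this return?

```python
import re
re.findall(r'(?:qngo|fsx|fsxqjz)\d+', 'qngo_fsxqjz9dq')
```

['fsxqjz9']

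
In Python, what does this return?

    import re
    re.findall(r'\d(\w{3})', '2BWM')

['BWM']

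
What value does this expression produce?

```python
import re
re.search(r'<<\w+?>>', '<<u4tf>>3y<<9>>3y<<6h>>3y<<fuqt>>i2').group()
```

Unlike `match`, `search` isn't anchored — it looks for the pattern anywhere in the string.
The match spans [0:8] → '<<u4tf>>'.

'<<u4tf>>'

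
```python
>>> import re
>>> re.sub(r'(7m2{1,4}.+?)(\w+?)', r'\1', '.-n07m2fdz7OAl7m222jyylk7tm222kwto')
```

'.-n07m2fz7OAl7m222jylk7tm222kwto'

This matches the literal '7m', then 1 to 4 of a literal '2', then one or more of any character (lazy) (captured); then one or more of a word character (lazy) (captured).
A `+?`/`*?`/`{m,n}?` starts at its minimum and grows only as far as needed for what follows to match.
Matches: at [4:9] → '7m2fd'; at [14:21] → '7m222jy'.
`\1` in the replacement pulls in group 1's text for each match.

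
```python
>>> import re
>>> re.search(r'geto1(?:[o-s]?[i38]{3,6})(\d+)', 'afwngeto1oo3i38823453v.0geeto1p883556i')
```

None

The pattern matches the literal 'get', then the literal 'o1'; then optionally a character in [o-s], then 3 to 6 of one of [i38] (non-capturing group); then one or more of a digit (captured).
`re.search` scans for the first position where the pattern succeeds.
Here the pattern never matches, so the call returns None.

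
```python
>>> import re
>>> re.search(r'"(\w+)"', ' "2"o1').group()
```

'"2"'

The match spans [1:4] → '"2"'.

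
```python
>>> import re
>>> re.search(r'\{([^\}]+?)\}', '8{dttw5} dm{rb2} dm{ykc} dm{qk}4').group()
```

'{dttw5}'

The match spans [1:8] → '{dttw5}'.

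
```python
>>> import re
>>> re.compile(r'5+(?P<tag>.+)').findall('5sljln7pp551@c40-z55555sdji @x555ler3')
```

Pattern: one or more of a literal '5'; then one or more of any character (captured as 'tag').
Scanning left to right: at [0:37] match '5sljln7pp551@c40-z55555sdji @x555ler3', group 1 = 'sljln7pp551@c40-z55555sdji @x555ler3'.
One capturing group, so `findall` returns just the captured substring from the one match — 1 in all.

['sljln7pp551@c40-z55555sdji @x555ler3']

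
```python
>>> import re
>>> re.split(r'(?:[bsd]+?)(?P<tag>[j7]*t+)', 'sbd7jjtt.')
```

['', '7jjtt', '.']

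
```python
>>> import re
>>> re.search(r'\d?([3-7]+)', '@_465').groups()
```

The match spans [2:5] → '465'.
Captured: group 1 = '65'.

('65',)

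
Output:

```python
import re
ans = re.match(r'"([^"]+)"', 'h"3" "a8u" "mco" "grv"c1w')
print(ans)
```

None

`re.match` only tries the pattern at the start of the string.
Here the pattern fails at index 0, so the call returns None.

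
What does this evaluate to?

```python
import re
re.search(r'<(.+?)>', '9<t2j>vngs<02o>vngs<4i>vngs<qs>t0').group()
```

'<t2j>'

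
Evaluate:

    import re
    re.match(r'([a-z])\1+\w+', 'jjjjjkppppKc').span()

`re.match` won't scan ahead — the pattern has to work from the very first character.
The match spans [0:12] → 'jjjjjkppppKc'.

(0, 12)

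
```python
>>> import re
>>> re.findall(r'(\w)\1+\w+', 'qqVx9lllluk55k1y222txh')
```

The backreference `\1` re-matches whatever the first group consumed, character for character.
Scanning left to right: at [0:22] match 'qqVx9lllluk55k1y222txh', group 1 = 'q'.
`findall` collects group 1 from the one match (1 total).

['q']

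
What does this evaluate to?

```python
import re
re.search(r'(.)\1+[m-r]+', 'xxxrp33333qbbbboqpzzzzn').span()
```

(0, 5)

After group 1 captures some text, `\1` only succeeds where that same text appears again.
`re.search` scans for the first position where the pattern succeeds.
The match spans [0:5] → 'xxxrp'.
Captured: group 1 = 'x'.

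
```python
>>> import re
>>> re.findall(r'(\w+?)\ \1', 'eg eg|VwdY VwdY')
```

The backreference `\1` re-matches whatever the first group consumed, character for character.
Walking the string: at [0:5] match 'eg eg', group 1 = 'eg'; at [6:15] match 'VwdY VwdY', group 1 = 'VwdY'.
`findall` collects group 1 from each match (2 total).

['eg', 'VwdY']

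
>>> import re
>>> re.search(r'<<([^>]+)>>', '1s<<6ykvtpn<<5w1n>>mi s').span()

The match spans [2:19] → '<<6ykvtpn<<5w1n>>'.

(2, 19)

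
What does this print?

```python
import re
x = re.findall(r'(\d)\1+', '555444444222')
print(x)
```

`\1` has to match the exact text group 1 already captured.
One capturing group, so `findall` returns just the captured substring from each match — 3 in all.

['5', '4', '2']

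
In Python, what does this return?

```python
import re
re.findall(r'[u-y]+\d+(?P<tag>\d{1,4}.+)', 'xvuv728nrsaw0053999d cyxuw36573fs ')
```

`findall` collects group 1 from the one match (1 total).

['8nrsaw0053999d cyxuw36573fs ']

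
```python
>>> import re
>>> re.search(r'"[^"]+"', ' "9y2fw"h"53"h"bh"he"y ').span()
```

(1, 8)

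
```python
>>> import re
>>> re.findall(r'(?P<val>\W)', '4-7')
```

['-']

This matches a non-word character (captured as 'val').
Because there's exactly one group, `findall` drops the full match and keeps group 1 from the one hit.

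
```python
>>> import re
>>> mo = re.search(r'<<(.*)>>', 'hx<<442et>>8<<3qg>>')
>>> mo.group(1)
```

'442et>>8<<3qg'

The match spans [2:19] → '<<442et>>8<<3qg>>'.
Captured: group 1 = '442et>>8<<3qg'.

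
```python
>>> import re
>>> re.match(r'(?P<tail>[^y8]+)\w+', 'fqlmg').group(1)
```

'fqlm'

The match spans [0:5] → 'fqlmg'.
Captured: group 1 = 'fqlm'.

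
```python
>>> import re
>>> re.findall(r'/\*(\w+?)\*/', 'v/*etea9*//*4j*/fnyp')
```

Walking the string: at [1:10] match '/*etea9*/', group 1 = 'etea9'; at [10:16] match '/*4j*/', group 1 = '4j'.
Because there's exactly one group, `findall` drops the full match and keeps group 1 from each hit.

['etea9', '4j']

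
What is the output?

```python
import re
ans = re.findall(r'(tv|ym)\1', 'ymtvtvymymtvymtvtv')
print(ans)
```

['tv', 'ym', 'tv']

`\1` has to match the exact text group 1 already captured.
Walking the string: at [2:6] match 'tvtv', group 1 = 'tv'; at [6:10] match 'ymym', group 1 = 'ym'; at [14:18] match 'tvtv', group 1 = 'tv'.
With a single group, `findall` returns only what that group captured — 3 items.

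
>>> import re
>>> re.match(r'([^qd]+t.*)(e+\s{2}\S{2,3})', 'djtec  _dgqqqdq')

None

This matches one or more of any character except [qd], then a literal 't', then zero or more of any character (captured); then one or more of a literal 'e', then exactly 2 of whitespace, then 2 to 3 of a non-whitespace character (captured).
`re.match` won't scan ahead — the pattern has to work from the very first character.
Here the pattern fails at index 0, so the call returns None.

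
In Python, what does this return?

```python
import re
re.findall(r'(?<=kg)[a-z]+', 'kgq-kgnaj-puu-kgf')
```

Lookahead/lookbehind check context without consuming it, so the matched span excludes the asserted characters.
With no groups in the pattern, `findall` gives back each whole match — 3 here.

['q', 'naj', 'f']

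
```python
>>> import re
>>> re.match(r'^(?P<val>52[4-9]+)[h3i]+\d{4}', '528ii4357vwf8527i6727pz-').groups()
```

('528',)

Pattern: anchored at the start of the string; then the literal '52', then one or more of a character in [4-9] (captured as 'val'); then one or more of one of [h3i], then exactly 4 of a digit.
`re.match` only tries the pattern at the start of the string.
The match spans [0:9] → '528ii4357'.
Captured: group 1 = '528'.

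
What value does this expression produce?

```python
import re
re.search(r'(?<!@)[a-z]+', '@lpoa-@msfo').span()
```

(2, 5)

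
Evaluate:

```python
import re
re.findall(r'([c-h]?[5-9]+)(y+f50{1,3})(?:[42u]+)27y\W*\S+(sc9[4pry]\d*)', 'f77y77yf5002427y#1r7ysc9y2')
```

This matches optionally a character in [c-h], then one or more of a character in [5-9] (captured); then one or more of the literal 'y', then the literal 'f5', then 1 to 3 of a literal '0' (captured); then one or more of one of [42u] (non-capturing group); then the literal '27y', then zero or more of a non-word character, then one or more of a non-whitespace character; then the literal 'sc9', then one of [4pry], then zero or more of a digit (captured).
Multiple groups make `findall` return tuples — one 3-tuple for the one match.

[('77', 'yf500', 'sc9y2')]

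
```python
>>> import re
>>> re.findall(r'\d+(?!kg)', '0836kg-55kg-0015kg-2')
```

A negative assertion filters positions out without eating any characters.
Scanning left to right: at [0:3] → '083'; at [7:8] → '5'; at [12:15] → '001'; at [19:20] → '2'.
`findall` yields the raw match text (4 of them) because the pattern has no groups.

['083', '5', '001', '2']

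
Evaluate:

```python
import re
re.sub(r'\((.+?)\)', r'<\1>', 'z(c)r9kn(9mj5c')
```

'z<c>r9kn(9mj5c'

The replacement refers to a captured group, so each match is rewritten using its own captured text.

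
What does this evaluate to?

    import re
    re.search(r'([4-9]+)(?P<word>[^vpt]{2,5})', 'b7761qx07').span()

The match spans [1:9] → '7761qx07'.

(1, 9)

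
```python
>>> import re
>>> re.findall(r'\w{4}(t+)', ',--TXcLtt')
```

`findall` collects group 1 from the one match (1 total).

['tt']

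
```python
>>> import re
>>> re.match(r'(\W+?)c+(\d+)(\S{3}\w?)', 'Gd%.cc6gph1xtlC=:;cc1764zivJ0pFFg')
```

Pattern: one or more of a non-word character (lazy) (captured); then one or more of a literal 'c'; then one or more of a digit (captured); then exactly 3 of a non-whitespace character, then optionally a word character (captured).
`re.match` only tries the pattern at the start of the string.
Here the string doesn't start with a match, so the call returns None.

None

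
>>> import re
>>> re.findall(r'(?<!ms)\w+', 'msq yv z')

['msq', 'yv', 'z']

The negative lookahead/lookbehind blocks any match where the forbidden context is present.
Scanning left to right: at [0:3] → 'msq'; at [4:6] → 'yv'; at [7:8] → 'z'.
Since nothing is captured, `findall` lists the 3 matched substrings directly.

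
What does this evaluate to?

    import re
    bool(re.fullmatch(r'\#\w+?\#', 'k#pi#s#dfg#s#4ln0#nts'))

False

For `fullmatch`, every character of the input must be accounted for by the pattern.
Here the string isn't matched end-to-end, so the call returns None, and `bool(None)` is False.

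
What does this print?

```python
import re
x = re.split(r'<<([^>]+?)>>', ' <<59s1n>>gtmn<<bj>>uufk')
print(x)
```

With a capturing group present, the delimiter's captured portion is kept in the result list.

[' ', '59s1n', 'gtmn', 'bj', 'uufk']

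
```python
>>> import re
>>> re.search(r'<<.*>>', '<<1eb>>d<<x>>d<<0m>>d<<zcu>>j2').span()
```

The match spans [0:28] → '<<1eb>>d<<x>>d<<0m>>d<<zcu>>'.

(0, 28)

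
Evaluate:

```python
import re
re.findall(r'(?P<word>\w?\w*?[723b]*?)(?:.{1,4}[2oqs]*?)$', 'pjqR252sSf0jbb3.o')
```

With the lazy modifier that quantifier settles for the fewest repetitions that let the rest of the pattern succeed (the atoms after it are unaffected and can still be greedy).
`findall` collects group 1 from the one match (1 total).

['pjqR252sSf0j']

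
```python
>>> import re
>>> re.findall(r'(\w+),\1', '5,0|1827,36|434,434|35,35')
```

`\1` is not a pattern — it's the concrete string captured by group 1, re-applied verbatim.
Scanning left to right: at [12:19] match '434,434', group 1 = '434'; at [20:25] match '35,35', group 1 = '35'.
Because there's exactly one group, `findall` drops the full match and keeps group 1 from each hit.

['434', '35']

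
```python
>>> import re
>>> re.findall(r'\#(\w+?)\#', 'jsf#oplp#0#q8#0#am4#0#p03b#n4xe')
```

Walking the string: at [3:9] match '#oplp#', group 1 = 'oplp'; at [10:14] match '#q8#', group 1 = 'q8'; at [15:20] match '#am4#', group 1 = 'am4'; at [21:27] match '#p03b#', group 1 = 'p03b'.
With a single group, `findall` returns only what that group captured — 4 items.

['oplp', 'q8', 'am4', 'p03b']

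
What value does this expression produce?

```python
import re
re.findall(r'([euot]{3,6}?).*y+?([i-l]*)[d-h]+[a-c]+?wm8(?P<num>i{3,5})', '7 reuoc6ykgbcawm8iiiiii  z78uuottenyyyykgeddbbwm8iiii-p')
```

[('euo', 'k', 'iiii')]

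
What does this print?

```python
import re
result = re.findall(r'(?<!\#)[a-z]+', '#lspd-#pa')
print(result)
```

['spd', 'a']

The negative lookahead/lookbehind blocks any match where the forbidden context is present.
Scanning left to right: at [2:5] → 'spd'; at [8:9] → 'a'.
No capturing groups, so `findall` returns the 2 full match strings.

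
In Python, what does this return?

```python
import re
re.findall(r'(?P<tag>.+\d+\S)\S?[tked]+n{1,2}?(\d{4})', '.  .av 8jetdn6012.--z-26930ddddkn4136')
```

[('.  .av 8jetdn6012.--z-26930d', '4136')]

With 2 capturing groups, `findall` returns a 2-tuple per match.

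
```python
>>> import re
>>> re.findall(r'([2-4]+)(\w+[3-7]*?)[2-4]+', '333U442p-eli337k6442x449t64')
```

[('333', 'U44'), ('33', '7k6442x449t6')]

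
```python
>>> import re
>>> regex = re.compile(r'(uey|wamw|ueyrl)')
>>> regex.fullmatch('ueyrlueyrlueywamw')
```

None

`fullmatch` succeeds only if the pattern covers the string from start to end.
Here the string isn't matched end-to-end, so the call returns None.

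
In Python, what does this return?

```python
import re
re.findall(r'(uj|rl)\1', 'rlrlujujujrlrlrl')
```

['rl', 'uj', 'rl']

A backreference is literal: `\1` must see the identical characters the first group matched.
Because there's exactly one group, `findall` drops the full match and keeps group 1 from each hit.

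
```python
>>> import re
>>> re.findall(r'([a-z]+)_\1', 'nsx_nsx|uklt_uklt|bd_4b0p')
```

['nsx', 'uklt']

`\1` is not a pattern — it's the concrete string captured by group 1, re-applied verbatim.
One capturing group, so `findall` returns just the captured substring from each match — 2 in all.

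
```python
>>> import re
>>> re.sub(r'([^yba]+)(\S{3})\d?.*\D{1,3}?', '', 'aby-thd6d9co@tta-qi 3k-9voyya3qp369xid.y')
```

'aby'

This matches one or more of any character except [yba] (captured); then exactly 3 of a non-whitespace character (captured); then optionally a digit, then zero or more of any character, then 1 to 3 of a non-digit (lazy).
Every occurrence is swapped for ''.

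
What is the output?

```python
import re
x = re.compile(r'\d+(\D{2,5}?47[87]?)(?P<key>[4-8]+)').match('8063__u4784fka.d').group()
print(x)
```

`re.match` won't scan ahead — the pattern has to work from the very first character.
The match spans [0:11] → '8063__u4784'.

8063__u4784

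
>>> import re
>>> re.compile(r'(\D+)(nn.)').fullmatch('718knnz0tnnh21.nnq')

None

`re.fullmatch` requires the pattern to consume the entire string.
Here there's no way to consume every character, so the call returns None.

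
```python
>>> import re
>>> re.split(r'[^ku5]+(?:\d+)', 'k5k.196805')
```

Pattern: one or more of any character except [ku5]; then one or more of a digit (non-capturing group).
Matches to split on: at [3:10] → '.196805'.
Splitting on the pattern gives 2 pieces.

['k5k', '']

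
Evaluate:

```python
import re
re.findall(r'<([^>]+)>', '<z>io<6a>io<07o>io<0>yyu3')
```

['z', '6a', '07o', '0']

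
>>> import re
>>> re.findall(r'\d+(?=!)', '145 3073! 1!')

['3073', '1']

The lookaround is zero-width — it requires the adjacent text to match without consuming it, so the asserted text isn't part of the match.
Matches: at [4:8] → '3073'; at [10:11] → '1'.
With no groups in the pattern, `findall` gives back each whole match — 2 here.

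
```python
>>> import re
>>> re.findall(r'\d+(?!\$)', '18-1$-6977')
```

['18', '6977']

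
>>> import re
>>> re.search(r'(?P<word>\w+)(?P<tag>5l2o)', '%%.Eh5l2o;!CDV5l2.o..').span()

(3, 9)

The pattern matches one or more of a word character (captured as 'word'); then the literal '5', then the literal 'l2o' (captured as 'tag').
Unlike `match`, `search` isn't anchored — it looks for the pattern anywhere in the string.
The match spans [3:9] → 'Eh5l2o'.
Captured: group 1 = 'Eh', group 2 = '5l2o'.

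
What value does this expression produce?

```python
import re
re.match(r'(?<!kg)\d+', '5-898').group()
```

'5'

`(?!…)`/`(?<!…)` only lets a position through if the neighbouring text does NOT match; no characters are consumed.
`re.match` won't scan ahead — the pattern has to work from the very first character.
The match spans [0:1] → '5'.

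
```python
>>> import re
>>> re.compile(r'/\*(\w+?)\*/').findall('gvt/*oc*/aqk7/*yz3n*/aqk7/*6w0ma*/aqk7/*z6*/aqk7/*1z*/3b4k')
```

Walking the string: at [3:9] match '/*oc*/', group 1 = 'oc'; at [13:21] match '/*yz3n*/', group 1 = 'yz3n'; at [25:34] match '/*6w0ma*/', group 1 = '6w0ma'; at [38:44] match '/*z6*/', group 1 = 'z6'; at [48:54] match '/*1z*/', group 1 = '1z'.
Because there's exactly one group, `findall` drops the full match and keeps group 1 from each hit.

['oc', 'yz3n', '6w0ma', 'z6', '1z']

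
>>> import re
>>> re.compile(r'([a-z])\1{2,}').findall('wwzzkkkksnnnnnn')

['k', 'n']

A backreference is literal: `\1` must see the identical characters the first group matched.
With a single group, `findall` returns only what that group captured — 2 items.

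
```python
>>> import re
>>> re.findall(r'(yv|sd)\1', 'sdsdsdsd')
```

['sd', 'sd']

The backreference `\1` re-matches whatever the first group consumed, character for character.
Because there's exactly one group, `findall` drops the full match and keeps group 1 from each hit.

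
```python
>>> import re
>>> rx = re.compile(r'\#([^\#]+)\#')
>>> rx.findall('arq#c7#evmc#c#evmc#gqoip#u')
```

One capturing group, so `findall` returns just the captured substring from each match — 3 in all.

['c7', 'c', 'gqoip']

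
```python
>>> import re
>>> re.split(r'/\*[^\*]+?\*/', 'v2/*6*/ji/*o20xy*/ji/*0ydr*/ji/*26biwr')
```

['v2', 'ji', 'ji', 'ji/*26biwr']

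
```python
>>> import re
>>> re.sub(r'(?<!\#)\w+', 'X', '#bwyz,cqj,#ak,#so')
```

'#bX,X,#aX,#sX'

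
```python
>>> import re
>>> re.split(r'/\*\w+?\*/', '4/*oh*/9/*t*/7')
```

['4', '9', '7']

Matches to split on: at [1:7] → '/*oh*/'; at [8:13] → '/*t*/'.
Splitting on the pattern gives 3 pieces.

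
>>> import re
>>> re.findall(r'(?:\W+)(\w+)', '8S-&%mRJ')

The pattern matches one or more of a non-word character (non-capturing group); then one or more of a word character (captured).
Matches: at [2:8] match '-&%mRJ', group 1 = 'mRJ'.
`findall` collects group 1 from the one match (1 total).

['mRJ']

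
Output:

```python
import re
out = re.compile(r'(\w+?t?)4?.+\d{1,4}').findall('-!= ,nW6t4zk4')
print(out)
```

The pattern matches one or more of a word character (lazy), then optionally the literal 't' (captured); then optionally the literal '4', then one or more of any character, then 1 to 4 of a digit.
Scanning left to right: at [5:13] match 'nW6t4zk4', group 1 = 'n'.
Because there's exactly one group, `findall` drops the full match and keeps group 1 from the one hit.

['n']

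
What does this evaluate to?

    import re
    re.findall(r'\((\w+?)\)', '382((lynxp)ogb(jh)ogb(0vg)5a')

['lynxp', 'jh', '0vg']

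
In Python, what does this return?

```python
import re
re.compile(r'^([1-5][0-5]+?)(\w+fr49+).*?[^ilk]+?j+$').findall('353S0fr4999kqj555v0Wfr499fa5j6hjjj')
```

The pattern matches anchored at the start of the string; then a character in [1-5], then one or more of a character in [0-5] (lazy) (captured); then one or more of a word character, then the literal 'fr4', then one or more of a literal '9' (captured); then zero or more of any character (lazy), then one or more of any character except [ilk] (lazy), then one or more of the literal 'j'; then anchored at the end.
A `+?`/`*?`/`{m,n}?` starts at its minimum and grows only as far as needed for what follows to match.
Walking the string: at [0:34] match '353S0fr4999kqj555v0Wfr499fa5j6hjjj', groups = ('35', '3S0fr4999kqj555v0Wfr499').
With 2 capturing groups, `findall` returns a 2-tuple per match.

[('35', '3S0fr4999kqj555v0Wfr499')]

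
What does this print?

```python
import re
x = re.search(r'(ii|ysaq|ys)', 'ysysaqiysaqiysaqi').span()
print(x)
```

(0, 2)

`search` walks the string left to right and returns the first match it finds.
The match spans [0:2] → 'ys'.
Captured: group 1 = 'ys'.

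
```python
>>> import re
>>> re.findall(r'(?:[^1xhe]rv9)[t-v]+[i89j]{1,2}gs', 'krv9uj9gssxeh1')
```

['krv9uj9gs']

This matches any character except [1xhe], then the literal 'rv9' (non-capturing group); then one or more of a character in [t-v]; then 1 to 2 of one of [i89j], then the literal 'gs'.
With no groups in the pattern, `findall` gives back each whole match — 1 here.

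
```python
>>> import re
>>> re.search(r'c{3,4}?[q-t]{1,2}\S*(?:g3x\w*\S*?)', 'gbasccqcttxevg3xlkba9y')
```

None

Pattern: 3 to 4 of the literal 'c' (lazy), then 1 to 2 of a character in [q-t]; then zero or more of a non-whitespace character; then the literal 'g3x', then zero or more of a word character, then zero or more of a non-whitespace character (lazy) (non-capturing group).
`re.search` tries every starting position until one works.
Here no position works, so the call returns None.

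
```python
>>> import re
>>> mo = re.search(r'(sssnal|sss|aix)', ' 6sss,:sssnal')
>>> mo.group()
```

Unlike `match`, `search` isn't anchored — it looks for the pattern anywhere in the string.
The match spans [2:5] → 'sss'.
Captured: group 1 = 'sss'.

'sss'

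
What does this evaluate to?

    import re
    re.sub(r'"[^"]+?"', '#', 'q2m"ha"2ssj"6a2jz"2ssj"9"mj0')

'q2m#2ssj#2ssj#mj0'

Matches: at [3:7] → '"ha"'; at [11:18] → '"6a2jz"'; at [22:25] → '"9"'.
Every occurrence is swapped for '#'.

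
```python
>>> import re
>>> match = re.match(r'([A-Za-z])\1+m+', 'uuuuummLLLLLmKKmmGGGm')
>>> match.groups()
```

The match spans [0:7] → 'uuuuumm'.
Captured: group 1 = 'u'.

('u',)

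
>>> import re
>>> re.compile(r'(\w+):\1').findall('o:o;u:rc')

`\1` is not a pattern — it's the concrete string captured by group 1, re-applied verbatim.
`findall` collects group 1 from the one match (1 total).

['o']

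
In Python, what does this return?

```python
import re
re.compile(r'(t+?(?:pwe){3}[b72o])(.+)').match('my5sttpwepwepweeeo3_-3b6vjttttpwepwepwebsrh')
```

None

This matches one or more of a literal 't' (lazy), then the literal 'pwe' repeated 3 times, then one of [b72o] (captured); then one or more of any character (captured).
With `match`, the pattern is implicitly anchored at the beginning.
Here the pattern fails at index 0, so the call returns None.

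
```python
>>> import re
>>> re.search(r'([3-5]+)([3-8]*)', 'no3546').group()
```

The match spans [2:6] → '3546'.

'3546'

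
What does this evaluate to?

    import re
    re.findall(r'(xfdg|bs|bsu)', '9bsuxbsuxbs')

The regex engine tests alternatives in the order written; an earlier branch that matches wins even if a later one would match more.
One capturing group, so `findall` returns just the captured substring from each match — 3 in all.

['bs', 'bs', 'bs']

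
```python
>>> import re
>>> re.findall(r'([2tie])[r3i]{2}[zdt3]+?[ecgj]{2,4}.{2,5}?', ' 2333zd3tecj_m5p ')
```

Pattern: one of [2tie] (captured); then exactly 2 of one of [r3i]; then one or more of one of [zdt3] (lazy), then 2 to 4 of one of [ecgj], then 2 to 5 of any character (lazy).
Matches: at [1:14] match '2333zd3tecj_m', group 1 = '2'.
Because there's exactly one group, `findall` drops the full match and keeps group 1 from the one hit.

['2']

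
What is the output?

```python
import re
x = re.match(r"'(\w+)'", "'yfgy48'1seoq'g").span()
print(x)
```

(0, 8)

`re.match` won't scan ahead — the pattern has to work from the very first character.
The match spans [0:8] → "'yfgy48'".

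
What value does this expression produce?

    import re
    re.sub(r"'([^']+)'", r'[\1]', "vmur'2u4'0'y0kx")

Matches: at [4:9] → "'2u4'".
`\1` in the replacement pulls in group 1's text for each match.

"vmur[2u4]0'y0kx"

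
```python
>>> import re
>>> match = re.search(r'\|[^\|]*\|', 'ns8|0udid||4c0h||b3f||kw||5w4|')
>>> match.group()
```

'|0udid|'

`re.search` scans for the first position where the pattern succeeds.
The match spans [3:10] → '|0udid|'.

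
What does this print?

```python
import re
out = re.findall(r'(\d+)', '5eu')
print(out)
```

['5']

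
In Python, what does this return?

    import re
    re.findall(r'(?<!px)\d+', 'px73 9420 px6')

['3', '9420']

The negative lookaround is zero-width — it rules out positions where the adjacent text would match, without consuming anything.
Walking the string: at [3:4] → '3'; at [5:9] → '9420'.
No capturing groups, so `findall` returns the 2 full match strings.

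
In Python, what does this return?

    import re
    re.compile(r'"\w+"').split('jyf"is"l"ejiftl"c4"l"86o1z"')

['jyf', 'l', 'c4', '86o1z"']

Matches to split on: at [3:7] → '"is"'; at [8:16] → '"ejiftl"'; at [18:21] → '"l"'.
Each match becomes a cut point; 4 segments remain.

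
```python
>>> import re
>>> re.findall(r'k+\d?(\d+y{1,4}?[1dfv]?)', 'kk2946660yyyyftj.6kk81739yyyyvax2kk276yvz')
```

This matches one or more of the literal 'k', then optionally a digit; then one or more of a digit, then 1 to 4 of a literal 'y' (lazy), then optionally one of [1dfv] (captured).
The `?` after the quantifier makes it lazy — it takes as little as possible before letting the rest of the pattern try.
Walking the string: at [0:10] match 'kk2946660y', group 1 = '946660y'; at [18:26] match 'kk81739y', group 1 = '1739y'; at [33:40] match 'kk276yv', group 1 = '76yv'.
One capturing group, so `findall` returns just the captured substring from each match — 3 in all.

['946660y', '1739y', '76yv']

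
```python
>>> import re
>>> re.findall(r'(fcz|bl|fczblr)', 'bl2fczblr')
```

Branches in `(...|...)` are attempted left-to-right; the first branch that allows the whole pattern to succeed is taken.
One capturing group, so `findall` returns just the captured substring from each match — 3 in all.

['bl', 'fcz', 'bl']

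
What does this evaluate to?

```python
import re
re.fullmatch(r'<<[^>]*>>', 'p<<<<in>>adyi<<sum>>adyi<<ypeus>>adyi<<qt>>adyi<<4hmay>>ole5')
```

None

`fullmatch` succeeds only if the pattern covers the string from start to end.
Here the string isn't matched end-to-end, so the call returns None.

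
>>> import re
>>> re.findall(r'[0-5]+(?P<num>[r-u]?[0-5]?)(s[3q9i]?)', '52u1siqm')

[('u1', 'si')]

This matches one or more of a character in [0-5]; then optionally a character in [r-u], then optionally a character in [0-5] (captured as 'num'); then a literal 's', then optionally one of [3q9i] (captured).
Scanning left to right: at [0:6] match '52u1si', groups = ('u1', 'si').
`findall` packs the 2 group values into a tuple for every match.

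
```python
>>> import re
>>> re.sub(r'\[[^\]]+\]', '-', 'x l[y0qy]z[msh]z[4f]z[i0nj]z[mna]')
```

'x l-z-z-z-z-'

`sub` substitutes '-' at each match site.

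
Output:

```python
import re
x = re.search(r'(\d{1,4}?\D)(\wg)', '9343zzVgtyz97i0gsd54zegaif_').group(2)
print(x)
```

0g

The match spans [11:16] → '97i0g'.
Captured: group 1 = '97i', group 2 = '0g'.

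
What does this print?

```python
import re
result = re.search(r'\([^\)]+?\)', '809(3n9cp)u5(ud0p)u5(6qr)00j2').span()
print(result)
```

`re.search` scans for the first position where the pattern succeeds.
The match spans [3:10] → '(3n9cp)'.

(3, 10)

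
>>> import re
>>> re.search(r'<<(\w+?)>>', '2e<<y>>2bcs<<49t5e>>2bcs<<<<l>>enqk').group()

'<<y>>'

The match spans [2:7] → '<<y>>'.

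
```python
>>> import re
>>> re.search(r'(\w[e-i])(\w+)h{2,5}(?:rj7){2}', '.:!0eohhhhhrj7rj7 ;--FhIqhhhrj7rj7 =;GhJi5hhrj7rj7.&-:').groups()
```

The match spans [3:17] → '0eohhhhhrj7rj7'.
Captured: group 1 = '0e', group 2 = 'ohhh'.

('0e', 'ohhh')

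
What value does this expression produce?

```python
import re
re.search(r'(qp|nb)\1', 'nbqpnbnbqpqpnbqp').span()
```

(4, 8)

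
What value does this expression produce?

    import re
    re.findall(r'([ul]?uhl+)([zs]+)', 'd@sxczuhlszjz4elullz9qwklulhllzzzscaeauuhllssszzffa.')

[('uhl', 'sz'), ('uuhll', 'ssszz')]

The pattern matches optionally one of [ul], then the literal 'uh', then one or more of the literal 'l' (captured); then one or more of one of [zs] (captured).
`findall` packs the 2 group values into a tuple for every match.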